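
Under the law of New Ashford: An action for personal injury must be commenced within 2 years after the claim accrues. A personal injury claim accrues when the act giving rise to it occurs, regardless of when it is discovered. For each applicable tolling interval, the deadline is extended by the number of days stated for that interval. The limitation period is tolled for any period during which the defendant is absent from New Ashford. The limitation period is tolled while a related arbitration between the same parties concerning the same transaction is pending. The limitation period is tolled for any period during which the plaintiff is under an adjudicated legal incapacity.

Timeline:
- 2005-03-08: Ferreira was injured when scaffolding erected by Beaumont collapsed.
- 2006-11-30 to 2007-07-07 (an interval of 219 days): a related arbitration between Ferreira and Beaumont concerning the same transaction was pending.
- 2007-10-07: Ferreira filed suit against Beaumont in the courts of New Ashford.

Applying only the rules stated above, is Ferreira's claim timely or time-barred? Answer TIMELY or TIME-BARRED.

TIMELY

The limitation period began to run on 2005-03-08.
2 years from 2005-03-08 is 2007-03-08.
Because the pending related arbitration ran from 2006-11-30 to 2007-07-07, the deadline is extended by 219 days to 2007-10-13.
The 2007-10-07 filing precedes the 2007-10-13 deadline; the claim is timely.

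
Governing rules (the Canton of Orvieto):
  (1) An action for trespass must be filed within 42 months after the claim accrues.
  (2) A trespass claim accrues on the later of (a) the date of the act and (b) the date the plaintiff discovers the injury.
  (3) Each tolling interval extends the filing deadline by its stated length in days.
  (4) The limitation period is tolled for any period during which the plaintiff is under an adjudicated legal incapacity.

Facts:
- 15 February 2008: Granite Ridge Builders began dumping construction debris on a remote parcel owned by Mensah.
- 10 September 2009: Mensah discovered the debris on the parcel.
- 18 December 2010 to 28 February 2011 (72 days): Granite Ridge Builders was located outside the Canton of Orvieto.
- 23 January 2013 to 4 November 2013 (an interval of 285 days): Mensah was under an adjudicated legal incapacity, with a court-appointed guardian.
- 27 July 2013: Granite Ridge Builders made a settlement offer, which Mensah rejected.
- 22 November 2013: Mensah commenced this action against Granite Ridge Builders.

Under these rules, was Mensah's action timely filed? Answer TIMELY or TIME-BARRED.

TIMELY

Because discovery on 10 September 2009 post-dates the 15 February 2008 act, accrual under the later-of rule falls on 10 September 2009.
Adding the 42 months base period to 10 September 2009 gives a deadline of 10 March 2013, before any tolling.
Because the plaintiff's legal incapacity ran from 23 January 2013 to 4 November 2013, the deadline is extended by 285 days to 20 December 2013.
The defendant's absence from the jurisdiction from 18 December 2010 to 28 February 2011 does not toll the period, because no stated rule makes the defendant's absence a tolling event.
Nothing else in the chronology tolls or restarts the period.
The 22 November 2013 filing precedes the 20 December 2013 deadline; the claim is timely.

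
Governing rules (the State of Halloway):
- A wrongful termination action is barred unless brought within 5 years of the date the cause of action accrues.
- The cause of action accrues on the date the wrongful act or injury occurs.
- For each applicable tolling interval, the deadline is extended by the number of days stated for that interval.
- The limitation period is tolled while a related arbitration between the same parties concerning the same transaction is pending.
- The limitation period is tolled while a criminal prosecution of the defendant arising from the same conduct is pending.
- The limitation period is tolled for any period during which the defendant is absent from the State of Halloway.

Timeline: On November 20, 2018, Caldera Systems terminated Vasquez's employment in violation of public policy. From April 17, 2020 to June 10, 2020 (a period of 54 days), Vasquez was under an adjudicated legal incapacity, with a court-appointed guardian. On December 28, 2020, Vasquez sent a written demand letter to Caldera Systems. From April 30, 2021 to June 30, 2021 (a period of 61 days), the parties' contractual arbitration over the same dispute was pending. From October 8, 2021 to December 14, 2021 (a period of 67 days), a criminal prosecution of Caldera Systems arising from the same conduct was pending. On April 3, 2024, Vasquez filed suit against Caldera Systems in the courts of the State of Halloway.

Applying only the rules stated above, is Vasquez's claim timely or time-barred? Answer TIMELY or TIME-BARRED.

TIME-BARRED

The claim accrued on November 20, 2018, when the wrongful act occurred.
5 years from November 20, 2018 is November 20, 2023.
The pending related arbitration from April 30, 2021 to June 30, 2021 tolled the period for 61 days, extending the deadline to January 20, 2024.
The period was tolled for 67 days by the pending criminal prosecution (October 8, 2021 to December 14, 2021), pushing the deadline to March 27, 2024.
The plaintiff's legal incapacity from April 17, 2020 to June 10, 2020 does not toll the period, because no stated rule makes the plaintiff's incapacity a tolling event.
Nothing else in the chronology tolls or restarts the period.
The April 3, 2024 filing falls after the March 27, 2024 deadline; the claim is time-barred.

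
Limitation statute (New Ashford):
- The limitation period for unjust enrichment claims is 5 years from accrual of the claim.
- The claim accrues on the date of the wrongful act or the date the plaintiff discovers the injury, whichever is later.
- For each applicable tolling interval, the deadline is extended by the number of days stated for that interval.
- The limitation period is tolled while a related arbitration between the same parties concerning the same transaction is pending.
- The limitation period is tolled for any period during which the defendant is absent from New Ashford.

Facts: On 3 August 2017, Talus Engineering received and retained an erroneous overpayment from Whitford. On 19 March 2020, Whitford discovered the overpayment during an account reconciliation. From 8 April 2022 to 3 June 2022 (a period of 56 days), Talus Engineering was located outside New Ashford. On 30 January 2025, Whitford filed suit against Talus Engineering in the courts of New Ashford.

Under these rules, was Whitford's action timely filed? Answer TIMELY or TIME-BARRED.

Because discovery on 19 March 2020 post-dates the 3 August 2017 act, accrual under the later-of rule falls on 19 March 2020.
5 years from 19 March 2020 is 19 March 2025.
The period was tolled for 56 days by the defendant's absence from the jurisdiction (8 April 2022 to 3 June 2022), pushing the deadline to 14 May 2025.
Whitford filed on 30 January 2025, before the 14 May 2025 deadline, so the action is timely.

TIMELY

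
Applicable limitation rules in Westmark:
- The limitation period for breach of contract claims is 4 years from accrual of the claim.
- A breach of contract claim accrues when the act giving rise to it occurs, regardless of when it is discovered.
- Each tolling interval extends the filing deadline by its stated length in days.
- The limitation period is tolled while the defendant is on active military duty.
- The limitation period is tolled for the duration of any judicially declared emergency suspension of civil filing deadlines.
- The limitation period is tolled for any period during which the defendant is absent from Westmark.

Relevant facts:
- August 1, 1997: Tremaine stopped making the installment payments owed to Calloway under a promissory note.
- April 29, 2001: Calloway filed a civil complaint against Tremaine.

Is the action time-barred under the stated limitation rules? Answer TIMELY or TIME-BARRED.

TIMELY

The claim accrued on August 1, 1997, the date of the act.
Adding the 4 years base period to August 1, 1997 gives a deadline of August 1, 2001, before any tolling.
The April 29, 2001 filing precedes the August 1, 2001 deadline; the claim is timely.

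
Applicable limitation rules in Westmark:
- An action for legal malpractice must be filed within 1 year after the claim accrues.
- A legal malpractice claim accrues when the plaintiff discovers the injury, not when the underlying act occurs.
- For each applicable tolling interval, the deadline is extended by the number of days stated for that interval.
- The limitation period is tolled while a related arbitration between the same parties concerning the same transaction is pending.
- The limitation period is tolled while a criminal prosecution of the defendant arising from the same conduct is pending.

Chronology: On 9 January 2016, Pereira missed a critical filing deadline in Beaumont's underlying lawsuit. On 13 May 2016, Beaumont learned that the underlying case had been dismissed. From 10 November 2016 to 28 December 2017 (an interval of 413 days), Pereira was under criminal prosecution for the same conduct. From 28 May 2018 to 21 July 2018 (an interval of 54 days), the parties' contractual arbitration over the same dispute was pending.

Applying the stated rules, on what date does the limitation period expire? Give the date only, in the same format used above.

23 August 2018

The claim did not accrue until Beaumont discovered the injury on 13 May 2016; the 9 January 2016 act date does not start the clock under the stated rule.
1 year from 13 May 2016 is 13 May 2017.
The pending criminal prosecution from 10 November 2016 to 28 December 2017 tolled the period for 413 days, extending the deadline to 30 June 2018.
The period was tolled for 54 days by the pending related arbitration (28 May 2018 to 21 July 2018), pushing the deadline to 23 August 2018.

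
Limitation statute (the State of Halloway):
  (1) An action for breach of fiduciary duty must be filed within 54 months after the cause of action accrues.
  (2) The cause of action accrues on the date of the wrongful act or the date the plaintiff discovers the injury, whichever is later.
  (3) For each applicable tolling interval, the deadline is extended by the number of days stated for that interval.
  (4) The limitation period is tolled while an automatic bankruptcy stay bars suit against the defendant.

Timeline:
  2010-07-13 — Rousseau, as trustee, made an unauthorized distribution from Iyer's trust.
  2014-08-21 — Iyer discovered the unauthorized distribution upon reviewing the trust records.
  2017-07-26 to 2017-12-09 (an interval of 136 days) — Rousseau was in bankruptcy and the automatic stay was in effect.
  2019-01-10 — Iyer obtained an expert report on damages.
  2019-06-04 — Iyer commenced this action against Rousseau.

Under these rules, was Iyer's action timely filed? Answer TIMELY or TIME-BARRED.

The claim accrued on 2014-08-21 — the later of the 2010-07-13 act and the 2014-08-21 discovery.
Adding the 54 months base period to 2014-08-21 gives a deadline of 2019-02-21, before any tolling.
The period was tolled for 136 days by the automatic bankruptcy stay (2017-07-26 to 2017-12-09), pushing the deadline to 2019-07-07.
None of the other events listed affects the running of the period under the stated rules.
Iyer filed on 2019-06-04, before the 2019-07-07 deadline, so the action is timely.

TIMELY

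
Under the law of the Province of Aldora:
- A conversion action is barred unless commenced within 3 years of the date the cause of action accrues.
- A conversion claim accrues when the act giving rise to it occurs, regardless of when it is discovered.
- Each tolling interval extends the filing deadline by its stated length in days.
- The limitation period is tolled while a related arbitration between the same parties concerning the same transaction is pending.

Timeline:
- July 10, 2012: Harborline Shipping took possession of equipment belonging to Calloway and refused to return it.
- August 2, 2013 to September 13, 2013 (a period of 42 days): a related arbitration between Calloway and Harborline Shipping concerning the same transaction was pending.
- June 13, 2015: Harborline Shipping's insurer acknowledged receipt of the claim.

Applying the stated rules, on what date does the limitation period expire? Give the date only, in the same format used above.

August 21, 2015

The cause of action accrued on July 10, 2012, the date of the act.
3 years from July 10, 2012 is July 10, 2015.
Because the pending related arbitration ran from August 2, 2013 to September 13, 2013, the deadline is extended by 42 days to August 21, 2015.
The other events in the timeline have no effect on the limitation period under the stated rules.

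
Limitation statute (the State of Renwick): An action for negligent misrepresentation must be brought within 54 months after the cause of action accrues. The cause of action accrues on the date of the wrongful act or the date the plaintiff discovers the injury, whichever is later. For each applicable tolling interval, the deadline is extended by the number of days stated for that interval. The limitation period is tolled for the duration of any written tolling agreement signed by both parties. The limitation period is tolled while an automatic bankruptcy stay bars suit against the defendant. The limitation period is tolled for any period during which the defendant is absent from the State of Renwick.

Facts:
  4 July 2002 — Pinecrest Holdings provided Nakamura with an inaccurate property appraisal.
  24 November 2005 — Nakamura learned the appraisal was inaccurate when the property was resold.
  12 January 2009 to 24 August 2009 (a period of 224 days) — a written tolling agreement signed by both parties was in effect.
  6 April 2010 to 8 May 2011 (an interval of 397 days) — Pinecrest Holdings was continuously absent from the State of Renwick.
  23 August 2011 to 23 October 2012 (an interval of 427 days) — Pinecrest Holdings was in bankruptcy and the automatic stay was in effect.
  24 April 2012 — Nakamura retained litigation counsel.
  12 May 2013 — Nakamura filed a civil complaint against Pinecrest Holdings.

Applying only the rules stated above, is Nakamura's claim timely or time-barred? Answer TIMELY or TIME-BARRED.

Because discovery on 24 November 2005 post-dates the 4 July 2002 act, accrual under the later-of rule falls on 24 November 2005.
Adding the 54 months base period to 24 November 2005 gives a deadline of 24 May 2010, before any tolling.
The written tolling agreement from 12 January 2009 to 24 August 2009 tolled the period for 224 days, extending the deadline to 3 January 2011.
The defendant's absence from the jurisdiction from 6 April 2010 to 8 May 2011 tolled the period for 397 days, extending the deadline to 4 February 2012.
The period was tolled for 427 days by the automatic bankruptcy stay (23 August 2011 to 23 October 2012), pushing the deadline to 6 April 2013.
The other events in the timeline have no effect on the limitation period under the stated rules.
Nakamura filed on 12 May 2013, after the 6 April 2013 deadline, so the action is time-barred.

TIME-BARRED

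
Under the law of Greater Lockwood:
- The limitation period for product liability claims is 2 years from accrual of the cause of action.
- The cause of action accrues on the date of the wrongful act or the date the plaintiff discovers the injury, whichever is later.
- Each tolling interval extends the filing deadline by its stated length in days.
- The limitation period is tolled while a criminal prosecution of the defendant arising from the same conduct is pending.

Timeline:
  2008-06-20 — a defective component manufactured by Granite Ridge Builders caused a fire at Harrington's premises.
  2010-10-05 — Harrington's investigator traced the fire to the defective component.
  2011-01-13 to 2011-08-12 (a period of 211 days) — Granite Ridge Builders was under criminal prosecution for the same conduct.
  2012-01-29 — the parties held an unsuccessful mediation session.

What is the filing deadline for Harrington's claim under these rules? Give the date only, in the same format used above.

2013-05-04

Taking the later of the act (2008-06-20) and discovery (2010-10-05), the claim accrued on 2010-10-05.
The untolled deadline — 2 years after 2010-10-05 — is 2012-10-05.
Because the pending criminal prosecution ran from 2011-01-13 to 2011-08-12, the deadline is extended by 211 days to 2013-05-04.
Nothing else in the chronology tolls or restarts the period.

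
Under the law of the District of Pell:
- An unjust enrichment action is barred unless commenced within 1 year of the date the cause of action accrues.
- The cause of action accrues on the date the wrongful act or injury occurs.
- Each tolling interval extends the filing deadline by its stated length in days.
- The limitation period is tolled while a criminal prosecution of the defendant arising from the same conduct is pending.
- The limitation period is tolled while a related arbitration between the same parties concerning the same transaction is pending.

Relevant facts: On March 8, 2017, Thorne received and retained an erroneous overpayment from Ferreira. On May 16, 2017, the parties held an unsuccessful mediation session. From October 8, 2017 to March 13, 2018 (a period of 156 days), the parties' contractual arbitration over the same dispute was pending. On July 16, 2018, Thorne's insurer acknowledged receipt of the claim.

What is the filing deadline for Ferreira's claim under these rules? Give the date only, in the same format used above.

August 11, 2018

The limitation period began to run on March 8, 2017.
The untolled deadline — 1 year after March 8, 2017 — is March 8, 2018.
The period was tolled for 156 days by the pending related arbitration (October 8, 2017 to March 13, 2018), pushing the deadline to August 11, 2018.
The other events in the timeline have no effect on the limitation period under the stated rules.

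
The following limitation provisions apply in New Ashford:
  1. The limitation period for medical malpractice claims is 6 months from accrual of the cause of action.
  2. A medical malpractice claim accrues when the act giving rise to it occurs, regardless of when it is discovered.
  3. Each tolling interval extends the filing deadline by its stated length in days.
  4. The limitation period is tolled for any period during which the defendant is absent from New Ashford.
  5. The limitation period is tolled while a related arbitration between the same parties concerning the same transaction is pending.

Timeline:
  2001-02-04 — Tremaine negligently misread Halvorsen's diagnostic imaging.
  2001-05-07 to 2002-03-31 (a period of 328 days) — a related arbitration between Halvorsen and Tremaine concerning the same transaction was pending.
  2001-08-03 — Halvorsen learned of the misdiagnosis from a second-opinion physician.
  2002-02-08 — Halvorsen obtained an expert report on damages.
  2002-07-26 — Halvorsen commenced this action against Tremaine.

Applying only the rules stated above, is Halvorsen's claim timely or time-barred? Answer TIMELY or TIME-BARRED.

TIME-BARRED

The claim accrued on 2001-02-04, when the wrongful act occurred; under the stated occurrence rule the 2001-08-03 discovery does not delay accrual.
The untolled deadline — 6 months after 2001-02-04 — is 2001-08-04.
The period was tolled for 328 days by the pending related arbitration (2001-05-07 to 2002-03-31), pushing the deadline to 2002-06-28.
None of the other events listed affects the running of the period under the stated rules.
Halvorsen filed on 2002-07-26, after the 2002-06-28 deadline, so the action is time-barred.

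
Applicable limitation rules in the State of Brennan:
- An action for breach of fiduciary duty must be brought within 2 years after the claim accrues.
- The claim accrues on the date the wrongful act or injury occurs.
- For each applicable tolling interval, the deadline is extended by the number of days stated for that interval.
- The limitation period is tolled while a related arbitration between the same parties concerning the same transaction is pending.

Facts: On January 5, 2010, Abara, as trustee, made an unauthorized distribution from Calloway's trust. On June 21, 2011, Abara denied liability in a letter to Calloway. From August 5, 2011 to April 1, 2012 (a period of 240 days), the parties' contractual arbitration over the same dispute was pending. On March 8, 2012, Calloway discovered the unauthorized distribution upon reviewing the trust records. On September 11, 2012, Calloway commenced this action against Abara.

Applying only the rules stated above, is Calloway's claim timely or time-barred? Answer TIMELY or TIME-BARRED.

TIME-BARRED

Because the rule ties accrual to occurrence, the claim accrued on January 5, 2010, not on the March 8, 2012 discovery date.
Adding the 2 years base period to January 5, 2010 gives a deadline of January 5, 2012, before any tolling.
The period was tolled for 240 days by the pending related arbitration (August 5, 2011 to April 1, 2012), pushing the deadline to September 1, 2012.
The other events in the timeline have no effect on the limitation period under the stated rules.
Filing on September 11, 2012 missed the September 1, 2012 deadline — the action is time-barred.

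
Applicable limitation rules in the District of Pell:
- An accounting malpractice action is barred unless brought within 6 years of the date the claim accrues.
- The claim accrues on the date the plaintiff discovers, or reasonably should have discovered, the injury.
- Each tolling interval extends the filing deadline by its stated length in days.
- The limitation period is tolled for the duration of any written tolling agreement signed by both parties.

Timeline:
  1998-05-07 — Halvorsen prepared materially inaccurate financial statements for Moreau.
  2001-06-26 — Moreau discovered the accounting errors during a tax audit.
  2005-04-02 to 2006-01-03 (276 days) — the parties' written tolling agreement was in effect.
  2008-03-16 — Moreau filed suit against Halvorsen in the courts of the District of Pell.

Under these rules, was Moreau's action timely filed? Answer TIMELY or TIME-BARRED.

TIMELY

Accrual is tied to discovery, so the period began on 2001-06-26 rather than on 1998-05-07 when the act occurred.
Adding the 6 years base period to 2001-06-26 gives a deadline of 2007-06-26, before any tolling.
The period was tolled for 276 days by the written tolling agreement (2005-04-02 to 2006-01-03), pushing the deadline to 2008-03-28.
Filing on 2008-03-16 beat the 2008-03-28 deadline — the action is timely.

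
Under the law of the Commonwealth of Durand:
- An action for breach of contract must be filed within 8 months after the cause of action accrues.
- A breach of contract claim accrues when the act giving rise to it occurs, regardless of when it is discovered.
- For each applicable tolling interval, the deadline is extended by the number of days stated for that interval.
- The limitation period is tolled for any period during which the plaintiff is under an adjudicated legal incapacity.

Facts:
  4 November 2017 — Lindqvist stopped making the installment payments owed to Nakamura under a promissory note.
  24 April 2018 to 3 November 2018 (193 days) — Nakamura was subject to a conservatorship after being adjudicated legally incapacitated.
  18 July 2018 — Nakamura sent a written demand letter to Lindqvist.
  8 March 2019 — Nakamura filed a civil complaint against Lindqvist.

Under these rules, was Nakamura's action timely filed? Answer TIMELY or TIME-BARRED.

TIME-BARRED

The cause of action accrued on 4 November 2017, the date of the act.
Adding the 8 months base period to 4 November 2017 gives a deadline of 4 July 2018, before any tolling.
The period was tolled for 193 days by the plaintiff's legal incapacity (24 April 2018 to 3 November 2018), pushing the deadline to 13 January 2019.
The other events in the timeline have no effect on the limitation period under the stated rules.
The 8 March 2019 filing falls after the 13 January 2019 deadline; the claim is time-barred.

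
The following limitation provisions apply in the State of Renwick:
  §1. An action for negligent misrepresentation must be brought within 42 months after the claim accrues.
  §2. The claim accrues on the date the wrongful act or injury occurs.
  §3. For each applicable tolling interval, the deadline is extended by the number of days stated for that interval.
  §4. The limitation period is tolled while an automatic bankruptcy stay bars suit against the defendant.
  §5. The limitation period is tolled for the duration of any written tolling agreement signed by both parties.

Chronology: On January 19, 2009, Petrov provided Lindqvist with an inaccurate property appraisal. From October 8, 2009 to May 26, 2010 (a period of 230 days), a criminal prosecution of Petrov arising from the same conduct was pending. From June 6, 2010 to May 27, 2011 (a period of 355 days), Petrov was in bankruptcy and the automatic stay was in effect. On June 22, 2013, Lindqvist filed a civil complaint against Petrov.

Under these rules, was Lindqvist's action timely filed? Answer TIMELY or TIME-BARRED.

The limitation period began to run on January 19, 2009.
Adding the 42 months base period to January 19, 2009 gives a deadline of July 19, 2012, before any tolling.
Because the automatic bankruptcy stay ran from June 6, 2010 to May 27, 2011, the deadline is extended by 355 days to July 9, 2013.
The pending criminal prosecution from October 8, 2009 to May 26, 2010 does not toll the period, because no stated rule makes a criminal prosecution a tolling event.
Lindqvist filed on June 22, 2013, before the July 9, 2013 deadline, so the action is timely.

TIMELY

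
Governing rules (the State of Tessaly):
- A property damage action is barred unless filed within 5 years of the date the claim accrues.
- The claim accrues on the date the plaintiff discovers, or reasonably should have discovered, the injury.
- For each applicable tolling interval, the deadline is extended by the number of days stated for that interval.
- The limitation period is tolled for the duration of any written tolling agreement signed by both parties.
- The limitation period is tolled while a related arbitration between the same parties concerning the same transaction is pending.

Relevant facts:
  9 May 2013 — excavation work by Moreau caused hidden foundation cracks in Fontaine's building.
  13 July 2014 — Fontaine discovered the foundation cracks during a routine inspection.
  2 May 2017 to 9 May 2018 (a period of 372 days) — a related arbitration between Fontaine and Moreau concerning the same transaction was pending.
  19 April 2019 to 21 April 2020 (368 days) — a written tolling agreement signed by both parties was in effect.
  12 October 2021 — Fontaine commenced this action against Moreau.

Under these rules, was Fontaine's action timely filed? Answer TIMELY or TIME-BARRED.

TIME-BARRED

Accrual is tied to discovery, so the period began on 13 July 2014 rather than on 9 May 2013 when the act occurred.
5 years from 13 July 2014 is 13 July 2019.
The period was tolled for 372 days by the pending related arbitration (2 May 2017 to 9 May 2018), pushing the deadline to 19 July 2020.
The written tolling agreement from 19 April 2019 to 21 April 2020 tolled the period for 368 days, extending the deadline to 22 July 2021.
Filing on 12 October 2021 missed the 22 July 2021 deadline — the action is time-barred.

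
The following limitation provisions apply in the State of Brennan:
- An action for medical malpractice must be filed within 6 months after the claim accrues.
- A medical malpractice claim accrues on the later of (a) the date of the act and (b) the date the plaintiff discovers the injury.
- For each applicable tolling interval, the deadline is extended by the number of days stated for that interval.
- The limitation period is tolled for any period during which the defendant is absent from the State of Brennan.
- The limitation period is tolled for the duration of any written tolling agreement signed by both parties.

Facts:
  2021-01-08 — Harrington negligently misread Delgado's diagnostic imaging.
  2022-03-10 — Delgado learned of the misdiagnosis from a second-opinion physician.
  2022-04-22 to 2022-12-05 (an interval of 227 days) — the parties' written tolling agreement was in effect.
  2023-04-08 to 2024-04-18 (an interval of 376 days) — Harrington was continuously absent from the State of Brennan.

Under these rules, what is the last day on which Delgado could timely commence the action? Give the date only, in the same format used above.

2024-05-05

The claim accrued on 2022-03-10 — the later of the 2021-01-08 act and the 2022-03-10 discovery.
The untolled deadline — 6 months after 2022-03-10 — is 2022-09-10.
The written tolling agreement from 2022-04-22 to 2022-12-05 tolled the period for 227 days, extending the deadline to 2023-04-25.
The period was tolled for 376 days by the defendant's absence from the jurisdiction (2023-04-08 to 2024-04-18), pushing the deadline to 2024-05-05.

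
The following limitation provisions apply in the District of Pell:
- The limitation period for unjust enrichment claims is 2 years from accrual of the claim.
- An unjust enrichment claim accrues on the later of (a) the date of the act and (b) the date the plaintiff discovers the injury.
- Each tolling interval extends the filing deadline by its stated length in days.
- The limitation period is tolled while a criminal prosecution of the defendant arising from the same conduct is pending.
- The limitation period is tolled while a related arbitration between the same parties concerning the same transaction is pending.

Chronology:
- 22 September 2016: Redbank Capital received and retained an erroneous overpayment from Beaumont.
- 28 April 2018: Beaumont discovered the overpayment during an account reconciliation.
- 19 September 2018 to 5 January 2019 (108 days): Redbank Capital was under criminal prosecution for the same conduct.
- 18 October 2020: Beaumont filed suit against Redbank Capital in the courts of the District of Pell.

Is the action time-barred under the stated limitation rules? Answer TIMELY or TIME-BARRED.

The claim accrued on 28 April 2018 — the later of the 22 September 2016 act and the 28 April 2018 discovery.
2 years from 28 April 2018 is 28 April 2020.
The pending criminal prosecution from 19 September 2018 to 5 January 2019 tolled the period for 108 days, extending the deadline to 14 August 2020.
Filing on 18 October 2020 missed the 14 August 2020 deadline — the action is time-barred.

TIME-BARRED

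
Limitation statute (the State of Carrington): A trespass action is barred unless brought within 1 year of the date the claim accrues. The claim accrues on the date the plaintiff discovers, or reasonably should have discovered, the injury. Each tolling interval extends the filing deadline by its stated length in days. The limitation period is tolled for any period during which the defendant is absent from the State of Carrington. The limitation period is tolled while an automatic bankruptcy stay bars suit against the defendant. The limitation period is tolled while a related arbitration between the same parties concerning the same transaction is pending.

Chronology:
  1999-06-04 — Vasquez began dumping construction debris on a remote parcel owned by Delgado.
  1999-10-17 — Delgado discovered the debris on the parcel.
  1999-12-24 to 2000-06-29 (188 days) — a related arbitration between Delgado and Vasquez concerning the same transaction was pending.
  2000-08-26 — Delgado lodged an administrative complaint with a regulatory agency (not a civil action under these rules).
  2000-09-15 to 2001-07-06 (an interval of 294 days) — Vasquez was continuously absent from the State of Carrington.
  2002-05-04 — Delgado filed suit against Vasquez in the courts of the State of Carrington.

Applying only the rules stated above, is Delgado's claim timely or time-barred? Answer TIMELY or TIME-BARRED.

TIME-BARRED

The claim did not accrue until Delgado discovered the injury on 1999-10-17; the 1999-06-04 act date does not start the clock under the stated rule.
1 year from 1999-10-17 is 2000-10-17.
The period was tolled for 188 days by the pending related arbitration (1999-12-24 to 2000-06-29), pushing the deadline to 2001-04-23.
Because the defendant's absence from the jurisdiction ran from 2000-09-15 to 2001-07-06, the deadline is extended by 294 days to 2002-02-11.
Nothing else in the chronology tolls or restarts the period.
Filing on 2002-05-04 missed the 2002-02-11 deadline — the action is time-barred.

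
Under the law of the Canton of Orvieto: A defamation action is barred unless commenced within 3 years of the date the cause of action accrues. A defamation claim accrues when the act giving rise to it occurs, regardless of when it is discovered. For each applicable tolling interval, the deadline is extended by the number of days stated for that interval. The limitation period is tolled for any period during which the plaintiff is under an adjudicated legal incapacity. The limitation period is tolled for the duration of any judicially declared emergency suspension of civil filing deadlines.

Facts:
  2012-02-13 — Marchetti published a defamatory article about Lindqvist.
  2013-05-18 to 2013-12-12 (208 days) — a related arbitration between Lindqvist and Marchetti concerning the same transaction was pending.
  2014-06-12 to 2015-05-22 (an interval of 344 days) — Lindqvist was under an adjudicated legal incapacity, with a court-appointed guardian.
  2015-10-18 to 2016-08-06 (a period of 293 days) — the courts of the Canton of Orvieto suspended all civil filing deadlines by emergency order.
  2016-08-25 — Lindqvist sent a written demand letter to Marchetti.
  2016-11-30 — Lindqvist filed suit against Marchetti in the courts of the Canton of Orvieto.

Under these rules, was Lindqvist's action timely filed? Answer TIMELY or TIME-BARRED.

TIME-BARRED

The limitation period began to run on 2012-02-13.
The untolled deadline — 3 years after 2012-02-13 — is 2015-02-13.
Because the plaintiff's legal incapacity ran from 2014-06-12 to 2015-05-22, the deadline is extended by 344 days to 2016-01-23.
Because the emergency suspension of filing deadlines ran from 2015-10-18 to 2016-08-06, the deadline is extended by 293 days to 2016-11-11.
The pending related arbitration from 2013-05-18 to 2013-12-12 does not toll the period, because no stated rule makes a pending arbitration a tolling event.
None of the other events listed affects the running of the period under the stated rules.
Lindqvist filed on 2016-11-30, after the 2016-11-11 deadline, so the action is time-barred.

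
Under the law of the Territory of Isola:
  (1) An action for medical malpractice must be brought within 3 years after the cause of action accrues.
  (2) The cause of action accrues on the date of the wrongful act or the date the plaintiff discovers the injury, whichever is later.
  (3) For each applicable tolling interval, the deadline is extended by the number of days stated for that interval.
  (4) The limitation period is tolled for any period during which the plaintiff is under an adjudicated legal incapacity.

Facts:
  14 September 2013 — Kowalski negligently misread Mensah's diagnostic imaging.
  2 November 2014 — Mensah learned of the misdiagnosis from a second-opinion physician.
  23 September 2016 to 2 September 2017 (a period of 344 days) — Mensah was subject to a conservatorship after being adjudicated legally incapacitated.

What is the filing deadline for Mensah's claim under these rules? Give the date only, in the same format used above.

Because discovery on 2 November 2014 post-dates the 14 September 2013 act, accrual under the later-of rule falls on 2 November 2014.
3 years from 2 November 2014 is 2 November 2017.
The plaintiff's legal incapacity from 23 September 2016 to 2 September 2017 tolled the period for 344 days, extending the deadline to 12 October 2018.

12 October 2018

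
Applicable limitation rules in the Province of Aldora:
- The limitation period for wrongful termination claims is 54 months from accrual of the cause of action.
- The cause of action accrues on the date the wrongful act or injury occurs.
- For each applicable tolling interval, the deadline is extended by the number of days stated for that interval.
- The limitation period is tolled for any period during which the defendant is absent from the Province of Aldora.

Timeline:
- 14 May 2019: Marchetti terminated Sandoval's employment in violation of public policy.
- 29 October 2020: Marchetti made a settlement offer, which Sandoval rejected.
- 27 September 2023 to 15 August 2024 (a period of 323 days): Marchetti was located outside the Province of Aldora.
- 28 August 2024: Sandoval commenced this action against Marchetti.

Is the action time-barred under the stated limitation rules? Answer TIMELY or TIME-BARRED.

TIMELY

The limitation period began to run on 14 May 2019.
Adding the 54 months base period to 14 May 2019 gives a deadline of 14 November 2023, before any tolling.
The period was tolled for 323 days by the defendant's absence from the jurisdiction (27 September 2023 to 15 August 2024), pushing the deadline to 2 October 2024.
None of the other events listed affects the running of the period under the stated rules.
The 28 August 2024 filing precedes the 2 October 2024 deadline; the claim is timely.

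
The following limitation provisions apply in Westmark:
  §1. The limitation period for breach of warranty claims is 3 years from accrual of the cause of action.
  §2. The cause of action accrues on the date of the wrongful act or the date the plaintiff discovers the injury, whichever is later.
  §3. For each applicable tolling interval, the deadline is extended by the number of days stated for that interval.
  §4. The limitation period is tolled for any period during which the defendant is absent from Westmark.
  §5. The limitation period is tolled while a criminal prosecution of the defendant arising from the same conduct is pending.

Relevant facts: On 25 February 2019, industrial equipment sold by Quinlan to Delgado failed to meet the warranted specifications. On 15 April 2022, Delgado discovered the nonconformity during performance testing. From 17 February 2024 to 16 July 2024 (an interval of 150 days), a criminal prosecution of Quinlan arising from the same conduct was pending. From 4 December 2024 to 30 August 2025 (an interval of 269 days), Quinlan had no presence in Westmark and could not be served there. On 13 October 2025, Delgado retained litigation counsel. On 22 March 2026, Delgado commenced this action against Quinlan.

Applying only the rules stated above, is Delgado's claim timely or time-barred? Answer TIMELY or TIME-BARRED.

Because discovery on 15 April 2022 post-dates the 25 February 2019 act, accrual under the later-of rule falls on 15 April 2022.
The untolled deadline — 3 years after 15 April 2022 — is 15 April 2025.
The period was tolled for 150 days by the pending criminal prosecution (17 February 2024 to 16 July 2024), pushing the deadline to 12 September 2025.
Because the defendant's absence from the jurisdiction ran from 4 December 2024 to 30 August 2025, the deadline is extended by 269 days to 8 June 2026.
The other events in the timeline have no effect on the limitation period under the stated rules.
Filing on 22 March 2026 beat the 8 June 2026 deadline — the action is timely.

TIMELY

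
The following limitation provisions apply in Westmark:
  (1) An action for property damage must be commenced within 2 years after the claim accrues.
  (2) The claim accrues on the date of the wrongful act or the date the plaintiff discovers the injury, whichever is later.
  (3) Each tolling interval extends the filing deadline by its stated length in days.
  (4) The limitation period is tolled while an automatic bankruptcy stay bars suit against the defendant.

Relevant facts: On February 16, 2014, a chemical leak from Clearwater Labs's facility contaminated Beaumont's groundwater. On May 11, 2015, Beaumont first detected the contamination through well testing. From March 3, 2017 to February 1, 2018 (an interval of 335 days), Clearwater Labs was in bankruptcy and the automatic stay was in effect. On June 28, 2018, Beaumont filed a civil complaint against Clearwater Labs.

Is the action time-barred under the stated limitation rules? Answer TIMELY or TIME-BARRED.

Because discovery on May 11, 2015 post-dates the February 16, 2014 act, accrual under the later-of rule falls on May 11, 2015.
Adding the 2 years base period to May 11, 2015 gives a deadline of May 11, 2017, before any tolling.
The period was tolled for 335 days by the automatic bankruptcy stay (March 3, 2017 to February 1, 2018), pushing the deadline to April 11, 2018.
The June 28, 2018 filing falls after the April 11, 2018 deadline; the claim is time-barred.

TIME-BARRED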